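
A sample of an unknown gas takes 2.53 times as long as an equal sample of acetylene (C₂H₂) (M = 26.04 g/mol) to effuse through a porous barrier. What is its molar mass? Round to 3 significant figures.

167 g/mol

Graham's law gives t_X/t_C₂H₂ = √(M_X/M_C₂H₂).
2.53 = √(M_X/26.04)
M_X = 26.04 × 2.53² = 26.04 × 6.401 = 167 g/mol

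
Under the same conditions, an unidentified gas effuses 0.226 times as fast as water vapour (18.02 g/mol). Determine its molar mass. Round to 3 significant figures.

353 g/mol

From Graham's law, rate_X/rate_H₂O = √(M_H₂O/M_X).
0.226 = √(18.02/M_X)
M_X = 18.02 / 0.226² = 18.02 / 0.05108 = 353 g/mol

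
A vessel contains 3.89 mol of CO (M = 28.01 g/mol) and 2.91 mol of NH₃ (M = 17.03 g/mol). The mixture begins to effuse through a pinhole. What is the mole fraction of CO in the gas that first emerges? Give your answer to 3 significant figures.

0.510

Each component's effusion rate ∝ (its partial pressure)·(1/√M) ∝ n_i/√M_i.
So x_CO in the escaping gas = (n_CO/√M_CO) / Σ(n_i/√M_i)
= (3.89/√28.01) / (3.89/√28.01 + 2.91/√17.03) = 0.7350/(0.7350 + 0.7052) = 0.510.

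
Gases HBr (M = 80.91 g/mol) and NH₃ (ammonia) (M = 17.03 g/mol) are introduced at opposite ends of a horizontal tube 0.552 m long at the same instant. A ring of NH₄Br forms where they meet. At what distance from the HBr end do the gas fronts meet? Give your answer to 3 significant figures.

Distances travelled in equal time are proportional to diffusion rates, so d_HBr/d_NH₃ = √(M_NH₃/M_HBr) = √(17.03/80.91) = 0.4588.
With d_HBr + d_NH₃ = 0.552 m, d_NH₃ = 0.552/(1 + 0.4588) = 0.3784 m.
d_HBr = 0.552 − 0.3784 = 0.174 m.

0.174 m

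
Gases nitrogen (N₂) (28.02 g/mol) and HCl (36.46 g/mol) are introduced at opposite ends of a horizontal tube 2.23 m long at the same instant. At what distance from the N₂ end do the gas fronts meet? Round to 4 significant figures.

The fronts meet when d_N₂ + d_HCl = L with d_N₂/d_HCl = √(M_HCl/M_N₂) (Graham's law). Here √(M_HCl/M_N₂) = √(36.46/28.02) = 1.141.
With d_N₂ + d_HCl = 2.23 m, d_HCl = 2.23/(1 + 1.141) = 1.042 m.
d_N₂ = 2.23 − 1.042 = 1.188 m.

1.188 m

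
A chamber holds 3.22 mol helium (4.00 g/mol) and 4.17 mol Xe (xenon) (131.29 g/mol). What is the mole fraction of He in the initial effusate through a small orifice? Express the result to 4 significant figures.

0.8156

The effusion rate of species i is ∝ p_i/√M_i ∝ n_i/√M_i.
Mole fraction of He in the effusate = (n_He/√M_He) / (n_He/√M_He + n_Xe/√M_Xe)
= (3.22/√4.00) / (3.22/√4.00 + 4.17/√131.29) = 1.610/(1.610 + 0.3639) = 0.8156.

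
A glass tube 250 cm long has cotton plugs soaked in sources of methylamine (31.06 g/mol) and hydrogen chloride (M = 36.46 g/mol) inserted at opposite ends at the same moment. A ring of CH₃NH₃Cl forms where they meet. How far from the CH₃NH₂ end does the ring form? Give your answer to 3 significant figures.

130 cm

Distances travelled in equal time are proportional to diffusion rates, so d_CH₃NH₂/d_HCl = √(M_HCl/M_CH₃NH₂) = √(36.46/31.06) = 1.083.
With d_CH₃NH₂ + d_HCl = 250 cm, d_HCl = 250/(1 + 1.083) = 120.0 cm.
d_CH₃NH₂ = 250 − 120.0 = 130 cm.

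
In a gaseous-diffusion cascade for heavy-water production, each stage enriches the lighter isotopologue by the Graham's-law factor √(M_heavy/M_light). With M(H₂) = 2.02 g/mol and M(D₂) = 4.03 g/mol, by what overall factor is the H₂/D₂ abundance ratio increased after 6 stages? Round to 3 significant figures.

After 6 stages the ratio has grown by (√(4.03/2.02))^6 = (4.03/2.02)^(6/2).
= 1.99505^3 = 7.94.

7.94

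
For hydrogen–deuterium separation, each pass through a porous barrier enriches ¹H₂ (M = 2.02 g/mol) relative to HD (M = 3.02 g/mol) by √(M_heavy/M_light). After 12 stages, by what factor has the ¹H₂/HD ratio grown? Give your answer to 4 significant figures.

Each stage multiplies the ratio by α = √(3.02/2.02), so after 12 stages the overall factor is α^12 = (3.02/2.02)^(12/2).
= 1.49505^6 = 11.17.

11.17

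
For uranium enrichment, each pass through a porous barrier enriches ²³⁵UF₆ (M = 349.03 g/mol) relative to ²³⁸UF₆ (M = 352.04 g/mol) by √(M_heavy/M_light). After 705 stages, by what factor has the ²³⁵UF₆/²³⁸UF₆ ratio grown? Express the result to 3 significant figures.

Each stage multiplies the ratio by α = √(352.04/349.03), so after 705 stages the overall factor is α^705 = (352.04/349.03)^(705/2).
= 1.00862^(705/2) = 20.6.

20.6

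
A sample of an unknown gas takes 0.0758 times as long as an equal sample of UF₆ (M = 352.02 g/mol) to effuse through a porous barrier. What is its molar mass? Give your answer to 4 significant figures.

Since effusion rate ∝ 1/√M, t_X/t_UF₆ = √(M_X/M_UF₆).
0.0758 = √(M_X/352.02)
M_X = 352.02 × 0.0758² = 352.02 × 0.005746 = 2.023 g/mol

2.023 g/mol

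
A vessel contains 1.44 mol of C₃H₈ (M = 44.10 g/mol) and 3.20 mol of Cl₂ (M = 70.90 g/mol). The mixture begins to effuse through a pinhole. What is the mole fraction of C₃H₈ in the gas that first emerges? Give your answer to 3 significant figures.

Effusion rate of each component ∝ n_i/√M_i (partial pressure × 1/√M).
Mole fraction of C₃H₈ in the effusate = (n_C₃H₈/√M_C₃H₈) / (n_C₃H₈/√M_C₃H₈ + n_Cl₂/√M_Cl₂)
= (1.44/√44.10) / (1.44/√44.10 + 3.20/√70.90) = 0.2168/(0.2168 + 0.3800) = 0.363.

0.363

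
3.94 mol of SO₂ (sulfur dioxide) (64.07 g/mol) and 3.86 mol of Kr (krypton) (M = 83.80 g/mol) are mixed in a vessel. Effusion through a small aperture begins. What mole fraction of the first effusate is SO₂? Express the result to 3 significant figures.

Each component's effusion rate ∝ (its partial pressure)·(1/√M) ∝ n_i/√M_i.
So x_SO₂ in the escaping gas = (n_SO₂/√M_SO₂) / Σ(n_i/√M_i)
= (3.94/√64.07) / (3.94/√64.07 + 3.86/√83.80) = 0.4922/(0.4922 + 0.4217) = 0.539.

0.539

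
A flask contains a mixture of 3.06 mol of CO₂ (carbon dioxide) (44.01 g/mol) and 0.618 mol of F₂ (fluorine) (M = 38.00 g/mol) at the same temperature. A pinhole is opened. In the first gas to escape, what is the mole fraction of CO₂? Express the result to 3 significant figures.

0.821

Each component's effusion rate ∝ (its partial pressure)·(1/√M) ∝ n_i/√M_i.
x_CO₂(eff) = (n_CO₂/√M_CO₂) / (n_CO₂/√M_CO₂ + n_F₂/√M_F₂)
= (3.06/√44.01) / (3.06/√44.01 + 0.618/√38.00) = 0.4613/(0.4613 + 0.1003) = 0.821.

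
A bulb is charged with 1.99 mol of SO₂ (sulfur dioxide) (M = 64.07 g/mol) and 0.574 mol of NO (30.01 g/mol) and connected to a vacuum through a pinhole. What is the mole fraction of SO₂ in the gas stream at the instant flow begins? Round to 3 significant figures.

Each component's effusion rate ∝ (its partial pressure)·(1/√M) ∝ n_i/√M_i.
x_SO₂(eff) = (n_SO₂/√M_SO₂) / (n_SO₂/√M_SO₂ + n_NO/√M_NO)
= (1.99/√64.07) / (1.99/√64.07 + 0.574/√30.01) = 0.2486/(0.2486 + 0.1048) = 0.704.

0.704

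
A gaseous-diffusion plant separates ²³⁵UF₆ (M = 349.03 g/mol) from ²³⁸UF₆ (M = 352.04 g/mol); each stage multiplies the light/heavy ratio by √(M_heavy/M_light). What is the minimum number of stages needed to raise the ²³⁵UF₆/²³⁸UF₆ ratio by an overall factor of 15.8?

Per stage α = (352.04/349.03)^(1/2) = 1.00862^0.5, giving ln α = 0.004293.
Need α^N ≥ 15.8 ⇒ N ≥ ln(15.8) / ln α = 2.760 / 0.004293 = 642.84.
So at least 643 stages are needed.

643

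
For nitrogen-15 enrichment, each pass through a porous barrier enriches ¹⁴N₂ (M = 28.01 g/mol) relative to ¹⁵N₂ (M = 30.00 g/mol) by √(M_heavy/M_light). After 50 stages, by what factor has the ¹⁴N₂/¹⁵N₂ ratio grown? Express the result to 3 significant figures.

Overall factor = α^50 with α = √(30.00/28.01), i.e. (30.00/28.01)^(50/2).
= 1.07105^25 = 5.56.

5.56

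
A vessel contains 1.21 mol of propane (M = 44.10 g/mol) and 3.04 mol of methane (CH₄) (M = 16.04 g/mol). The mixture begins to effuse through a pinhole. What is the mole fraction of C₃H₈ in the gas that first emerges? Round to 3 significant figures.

Each component's effusion rate ∝ (its partial pressure)·(1/√M) ∝ n_i/√M_i.
x_C₃H₈(eff) = (n_C₃H₈/√M_C₃H₈) / (n_C₃H₈/√M_C₃H₈ + n_CH₄/√M_CH₄)
= (1.21/√44.10) / (1.21/√44.10 + 3.04/√16.04) = 0.1822/(0.1822 + 0.7591) = 0.194.

0.194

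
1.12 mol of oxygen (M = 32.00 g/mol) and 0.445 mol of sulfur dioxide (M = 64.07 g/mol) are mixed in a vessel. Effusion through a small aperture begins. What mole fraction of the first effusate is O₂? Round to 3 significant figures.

0.781

The effusion rate of species i is ∝ p_i/√M_i ∝ n_i/√M_i.
Mole fraction of O₂ in the effusate = (n_O₂/√M_O₂) / (n_O₂/√M_O₂ + n_SO₂/√M_SO₂)
= (1.12/√32.00) / (1.12/√32.00 + 0.445/√64.07) = 0.1980/(0.1980 + 0.05559) = 0.781.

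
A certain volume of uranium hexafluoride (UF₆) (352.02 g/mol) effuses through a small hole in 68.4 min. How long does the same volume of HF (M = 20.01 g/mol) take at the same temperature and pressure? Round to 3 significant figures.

16.3 min

From Graham's law, t_HF/t_UF₆ = √(M_HF/M_UF₆) = √(20.01/352.02) = √0.05684 = 0.2384.
So the time for HF is 68.4 × 0.2384 = 16.3 min.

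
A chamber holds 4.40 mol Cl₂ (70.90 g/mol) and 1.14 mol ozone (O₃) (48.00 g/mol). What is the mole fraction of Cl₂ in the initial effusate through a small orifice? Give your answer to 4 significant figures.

The effusion rate of species i is ∝ p_i/√M_i ∝ n_i/√M_i.
x_Cl₂(eff) = (n_Cl₂/√M_Cl₂) / (n_Cl₂/√M_Cl₂ + n_O₃/√M_O₃)
= (4.40/√70.90) / (4.40/√70.90 + 1.14/√48.00) = 0.5226/(0.5226 + 0.1645) = 0.7605.

0.7605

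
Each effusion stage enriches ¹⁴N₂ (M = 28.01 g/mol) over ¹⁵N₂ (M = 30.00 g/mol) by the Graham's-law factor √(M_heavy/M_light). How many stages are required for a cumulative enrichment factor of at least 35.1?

With α = √(30.00/28.01) per stage, ln α = ½ ln(1.07105) = 0.03432.
Need α^N ≥ 35.1 ⇒ N ≥ ln(35.1) / ln α = 3.558 / 0.03432 = 103.68.
Minimum whole number of stages: N = 104.

104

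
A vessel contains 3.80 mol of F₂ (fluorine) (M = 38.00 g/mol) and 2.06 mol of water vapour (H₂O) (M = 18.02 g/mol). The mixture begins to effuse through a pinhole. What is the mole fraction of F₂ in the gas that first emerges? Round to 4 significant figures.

Rate_i ∝ x_i/√M_i (Graham's law weighted by mole fraction), so the effusate composition follows n_i/√M_i.
x_F₂(eff) = (n_F₂/√M_F₂) / (n_F₂/√M_F₂ + n_H₂O/√M_H₂O)
= (3.80/√38.00) / (3.80/√38.00 + 2.06/√18.02) = 0.6164/(0.6164 + 0.4853) = 0.5595.

0.5595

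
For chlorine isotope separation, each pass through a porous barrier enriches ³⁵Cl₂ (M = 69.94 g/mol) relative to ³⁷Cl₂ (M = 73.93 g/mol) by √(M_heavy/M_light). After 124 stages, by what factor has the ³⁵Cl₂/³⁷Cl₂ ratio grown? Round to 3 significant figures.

31.2

Overall factor = α^124 with α = √(73.93/69.94), i.e. (73.93/69.94)^(124/2).
= 1.05705^62 = 31.2.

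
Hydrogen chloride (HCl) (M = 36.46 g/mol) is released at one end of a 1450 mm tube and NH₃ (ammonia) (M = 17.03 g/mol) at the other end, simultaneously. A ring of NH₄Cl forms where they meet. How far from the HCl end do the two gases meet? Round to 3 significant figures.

The fronts meet when d_HCl + d_NH₃ = L with d_HCl/d_NH₃ = √(M_NH₃/M_HCl) (Graham's law). Here √(M_NH₃/M_HCl) = √(17.03/36.46) = 0.6834.
With d_HCl + d_NH₃ = 1450 mm, d_NH₃ = 1450/(1 + 0.6834) = 861.3 mm.
d_HCl = 1450 − 861.3 = 589 mm.

589 mm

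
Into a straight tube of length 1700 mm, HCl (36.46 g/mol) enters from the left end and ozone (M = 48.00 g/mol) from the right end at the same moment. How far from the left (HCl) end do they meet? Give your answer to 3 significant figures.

Graham's law gives d_HCl/d_O₃ = rate_HCl/rate_O₃ = √(M_O₃/M_HCl) = √(48.00/36.46) = 1.147.
With d_HCl + d_O₃ = 1700 mm, d_O₃ = 1700/(1 + 1.147) = 791.7 mm.
d_HCl = 1700 − 791.7 = 908 mm.

908 mm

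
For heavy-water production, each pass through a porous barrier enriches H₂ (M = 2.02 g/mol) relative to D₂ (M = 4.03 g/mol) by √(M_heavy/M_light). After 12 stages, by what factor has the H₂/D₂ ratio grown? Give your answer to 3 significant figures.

63.1

The single-stage factor is √(M_heavy/M_light), so 12 stages give [√(4.03/2.02)]^12 = (4.03/2.02)^(12/2).
= 1.99505^6 = 63.1.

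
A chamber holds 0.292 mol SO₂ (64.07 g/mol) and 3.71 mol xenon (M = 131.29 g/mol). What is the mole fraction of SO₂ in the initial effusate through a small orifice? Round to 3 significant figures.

0.101

The effusion rate of species i is ∝ p_i/√M_i ∝ n_i/√M_i.
x_SO₂(eff) = (n_SO₂/√M_SO₂) / (n_SO₂/√M_SO₂ + n_Xe/√M_Xe)
= (0.292/√64.07) / (0.292/√64.07 + 3.71/√131.29) = 0.03648/(0.03648 + 0.3238) = 0.101.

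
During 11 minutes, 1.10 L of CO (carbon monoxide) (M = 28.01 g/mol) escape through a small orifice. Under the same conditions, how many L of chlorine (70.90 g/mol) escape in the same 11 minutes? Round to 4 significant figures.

0.6914 L

Since effusion rate ∝ 1/√M, rate_Cl₂/rate_CO = √(M_CO/M_Cl₂) = √(28.01/70.90) = √0.3951 = 0.6285.
So the volume for Cl₂ is 1.10 × 0.6285 = 0.6914 L.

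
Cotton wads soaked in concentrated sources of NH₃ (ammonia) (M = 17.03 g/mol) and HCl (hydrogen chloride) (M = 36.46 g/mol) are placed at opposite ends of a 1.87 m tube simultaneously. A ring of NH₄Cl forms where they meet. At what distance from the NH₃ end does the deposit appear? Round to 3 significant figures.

The fronts meet when d_NH₃ + d_HCl = L with d_NH₃/d_HCl = √(M_HCl/M_NH₃) (Graham's law). Here √(M_HCl/M_NH₃) = √(36.46/17.03) = 1.463.
With d_NH₃ + d_HCl = 1.87 m, d_HCl = 1.87/(1 + 1.463) = 0.7592 m.
d_NH₃ = 1.87 − 0.7592 = 1.11 m.

1.11 m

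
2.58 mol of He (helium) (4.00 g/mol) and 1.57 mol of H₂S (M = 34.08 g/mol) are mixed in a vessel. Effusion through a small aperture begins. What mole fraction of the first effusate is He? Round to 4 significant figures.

Rate_i ∝ x_i/√M_i (Graham's law weighted by mole fraction), so the effusate composition follows n_i/√M_i.
So x_He in the escaping gas = (n_He/√M_He) / Σ(n_i/√M_i)
= (2.58/√4.00) / (2.58/√4.00 + 1.57/√34.08) = 1.290/(1.290 + 0.2689) = 0.8275.

0.8275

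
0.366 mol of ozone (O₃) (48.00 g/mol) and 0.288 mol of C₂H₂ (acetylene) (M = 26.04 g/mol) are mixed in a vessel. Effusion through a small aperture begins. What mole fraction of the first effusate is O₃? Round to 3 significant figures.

0.483

The effusion rate of species i is ∝ p_i/√M_i ∝ n_i/√M_i.
So x_O₃ in the escaping gas = (n_O₃/√M_O₃) / Σ(n_i/√M_i)
= (0.366/√48.00) / (0.366/√48.00 + 0.288/√26.04) = 0.05283/(0.05283 + 0.05644) = 0.483.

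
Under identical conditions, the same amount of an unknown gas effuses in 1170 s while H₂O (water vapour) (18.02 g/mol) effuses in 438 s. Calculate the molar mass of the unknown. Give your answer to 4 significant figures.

Using Graham's law: t_X/t_H₂O = √(M_X/M_H₂O).
1170/438 = 2.671 = √(M_X/18.02)
M_X = 18.02 × 2.671² = 18.02 × 7.135 = 128.6 g/mol

128.6 g/mol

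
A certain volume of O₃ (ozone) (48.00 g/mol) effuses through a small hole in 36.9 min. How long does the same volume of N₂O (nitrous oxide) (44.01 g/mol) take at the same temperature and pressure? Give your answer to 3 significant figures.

By Graham's law, t_N₂O/t_O₃ = √(M_N₂O/M_O₃) = √(44.01/48.00) = √0.9169 = 0.9575.
So the time for N₂O is 36.9 × 0.9575 = 35.3 min.

35.3 min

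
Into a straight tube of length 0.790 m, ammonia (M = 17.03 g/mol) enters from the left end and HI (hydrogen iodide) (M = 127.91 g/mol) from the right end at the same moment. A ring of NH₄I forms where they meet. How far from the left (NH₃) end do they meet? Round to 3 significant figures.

The fronts meet when d_NH₃ + d_HI = L with d_NH₃/d_HI = √(M_HI/M_NH₃) (Graham's law). Here √(M_HI/M_NH₃) = √(127.91/17.03) = 2.741.
With d_NH₃ + d_HI = 0.790 m, d_HI = 0.790/(1 + 2.741) = 0.2112 m.
d_NH₃ = 0.790 − 0.2112 = 0.579 m.

0.579 m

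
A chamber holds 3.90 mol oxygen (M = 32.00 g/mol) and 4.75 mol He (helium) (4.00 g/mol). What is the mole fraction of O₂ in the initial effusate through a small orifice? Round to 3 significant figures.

Rate_i ∝ x_i/√M_i (Graham's law weighted by mole fraction), so the effusate composition follows n_i/√M_i.
x_O₂(eff) = (n_O₂/√M_O₂) / (n_O₂/√M_O₂ + n_He/√M_He)
= (3.90/√32.00) / (3.90/√32.00 + 4.75/√4.00) = 0.6894/(0.6894 + 2.375) = 0.225.

0.225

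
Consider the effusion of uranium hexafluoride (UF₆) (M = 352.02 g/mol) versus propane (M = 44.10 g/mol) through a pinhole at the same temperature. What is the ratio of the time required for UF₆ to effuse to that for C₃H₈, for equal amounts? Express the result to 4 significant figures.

From Graham's law, t_UF₆/t_C₃H₈ = √(M_UF₆/M_C₃H₈) = √(352.02/44.10) = √7.982 = 2.825.

2.825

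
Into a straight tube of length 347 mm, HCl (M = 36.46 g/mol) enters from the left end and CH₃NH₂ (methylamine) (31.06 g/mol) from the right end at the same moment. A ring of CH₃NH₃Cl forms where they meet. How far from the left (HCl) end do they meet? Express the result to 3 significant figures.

167 mm

Graham's law gives d_HCl/d_CH₃NH₂ = rate_HCl/rate_CH₃NH₂ = √(M_CH₃NH₂/M_HCl) = √(31.06/36.46) = 0.9230.
With d_HCl + d_CH₃NH₂ = 347 mm, d_CH₃NH₂ = 347/(1 + 0.9230) = 180.4 mm.
d_HCl = 347 − 180.4 = 167 mm.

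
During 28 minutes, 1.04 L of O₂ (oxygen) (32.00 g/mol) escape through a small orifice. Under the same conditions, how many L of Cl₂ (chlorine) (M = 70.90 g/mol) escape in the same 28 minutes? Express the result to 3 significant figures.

0.699 L

By Graham's law, rate_Cl₂/rate_O₂ = √(M_O₂/M_Cl₂) = √(32.00/70.90) = √0.4513 = 0.6718.
So the volume for Cl₂ is 1.04 × 0.6718 = 0.699 L.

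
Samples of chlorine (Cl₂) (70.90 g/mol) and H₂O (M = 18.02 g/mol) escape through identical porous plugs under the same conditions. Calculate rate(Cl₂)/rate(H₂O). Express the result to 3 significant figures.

0.504

From Graham's law, rate_Cl₂/rate_H₂O = √(M_H₂O/M_Cl₂) = √(18.02/70.90) = √0.2542 = 0.504.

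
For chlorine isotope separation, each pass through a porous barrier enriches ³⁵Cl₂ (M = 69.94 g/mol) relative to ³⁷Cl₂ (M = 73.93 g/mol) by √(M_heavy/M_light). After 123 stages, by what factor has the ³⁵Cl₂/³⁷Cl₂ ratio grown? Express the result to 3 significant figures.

Overall factor = α^123 with α = √(73.93/69.94), i.e. (73.93/69.94)^(123/2).
= 1.05705^(123/2) = 30.3.

30.3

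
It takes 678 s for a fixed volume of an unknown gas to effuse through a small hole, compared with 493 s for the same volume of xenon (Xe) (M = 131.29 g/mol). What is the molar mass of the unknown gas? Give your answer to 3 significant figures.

248 g/mol

Graham's law gives t_X/t_Xe = √(M_X/M_Xe).
678/493 = 1.375 = √(M_X/131.29)
M_X = 131.29 × 1.375² = 131.29 × 1.891 = 248 g/mol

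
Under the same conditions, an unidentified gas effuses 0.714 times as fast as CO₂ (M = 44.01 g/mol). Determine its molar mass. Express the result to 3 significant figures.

86.3 g/mol

By Graham's law, rate_X/rate_CO₂ = √(M_CO₂/M_X).
0.714 = √(44.01/M_X)
M_X = 44.01 / 0.714² = 44.01 / 0.5098 = 86.3 g/mol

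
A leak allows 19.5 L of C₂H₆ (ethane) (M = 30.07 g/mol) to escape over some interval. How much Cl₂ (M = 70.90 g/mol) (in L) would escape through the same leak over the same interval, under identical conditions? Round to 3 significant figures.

12.7 L

Since effusion rate ∝ 1/√M, rate_Cl₂/rate_C₂H₆ = √(M_C₂H₆/M_Cl₂) = √(30.07/70.90) = √0.4241 = 0.6512.
So the volume for Cl₂ is 19.5 × 0.6512 = 12.7 L.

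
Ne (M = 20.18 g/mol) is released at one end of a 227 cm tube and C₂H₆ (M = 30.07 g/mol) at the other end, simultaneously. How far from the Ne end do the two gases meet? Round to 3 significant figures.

Graham's law gives d_Ne/d_C₂H₆ = rate_Ne/rate_C₂H₆ = √(M_C₂H₆/M_Ne) = √(30.07/20.18) = 1.221.
With d_Ne + d_C₂H₆ = 227 cm, d_C₂H₆ = 227/(1 + 1.221) = 102.2 cm.
d_Ne = 227 − 102.2 = 125 cm.

125 cm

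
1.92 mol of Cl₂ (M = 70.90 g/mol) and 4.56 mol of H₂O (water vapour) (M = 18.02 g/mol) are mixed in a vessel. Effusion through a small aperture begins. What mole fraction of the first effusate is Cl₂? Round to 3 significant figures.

Effusion rate of each component ∝ n_i/√M_i (partial pressure × 1/√M).
So x_Cl₂ in the escaping gas = (n_Cl₂/√M_Cl₂) / Σ(n_i/√M_i)
= (1.92/√70.90) / (1.92/√70.90 + 4.56/√18.02) = 0.2280/(0.2280 + 1.074) = 0.175.

0.175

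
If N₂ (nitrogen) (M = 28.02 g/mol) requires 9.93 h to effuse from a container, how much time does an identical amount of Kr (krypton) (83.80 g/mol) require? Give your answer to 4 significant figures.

17.17 h

Graham's law gives t_Kr/t_N₂ = √(M_Kr/M_N₂) = √(83.80/28.02) = √2.991 = 1.729.
So the time for Kr is 9.93 × 1.729 = 17.17 h.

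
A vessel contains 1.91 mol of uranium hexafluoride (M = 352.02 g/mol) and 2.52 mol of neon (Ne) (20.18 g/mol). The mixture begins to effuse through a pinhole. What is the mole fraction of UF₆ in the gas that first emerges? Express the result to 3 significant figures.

Rate_i ∝ x_i/√M_i (Graham's law weighted by mole fraction), so the effusate composition follows n_i/√M_i.
So x_UF₆ in the escaping gas = (n_UF₆/√M_UF₆) / Σ(n_i/√M_i)
= (1.91/√352.02) / (1.91/√352.02 + 2.52/√20.18) = 0.1018/(0.1018 + 0.5610) = 0.154.

0.154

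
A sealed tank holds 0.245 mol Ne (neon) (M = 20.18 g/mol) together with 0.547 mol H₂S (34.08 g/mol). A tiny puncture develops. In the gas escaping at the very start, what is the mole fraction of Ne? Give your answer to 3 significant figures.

Rate_i ∝ x_i/√M_i (Graham's law weighted by mole fraction), so the effusate composition follows n_i/√M_i.
So x_Ne in the escaping gas = (n_Ne/√M_Ne) / Σ(n_i/√M_i)
= (0.245/√20.18) / (0.245/√20.18 + 0.547/√34.08) = 0.05454/(0.05454 + 0.09370) = 0.368.

0.368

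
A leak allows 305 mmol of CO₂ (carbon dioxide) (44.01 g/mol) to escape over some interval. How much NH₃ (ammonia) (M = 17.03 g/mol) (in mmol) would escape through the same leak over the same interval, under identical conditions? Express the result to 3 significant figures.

Graham's law gives rate_NH₃/rate_CO₂ = √(M_CO₂/M_NH₃) = √(44.01/17.03) = √2.584 = 1.608.
So the amount for NH₃ is 305 × 1.608 = 490 mmol.

490 mmol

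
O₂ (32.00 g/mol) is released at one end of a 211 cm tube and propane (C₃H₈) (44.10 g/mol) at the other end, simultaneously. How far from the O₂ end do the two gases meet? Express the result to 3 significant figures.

In equal time, each gas travels a distance ∝ its rate ∝ 1/√M, so d_O₂/d_C₃H₈ = √(M_C₃H₈/M_O₂) = √(44.10/32.00) = 1.174.
With d_O₂ + d_C₃H₈ = 211 cm, d_C₃H₈ = 211/(1 + 1.174) = 97.06 cm.
d_O₂ = 211 − 97.06 = 114 cm.

114 cm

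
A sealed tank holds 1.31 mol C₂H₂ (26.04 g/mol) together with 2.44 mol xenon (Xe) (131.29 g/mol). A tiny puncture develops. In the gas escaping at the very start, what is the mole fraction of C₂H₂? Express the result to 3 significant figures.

Rate_i ∝ x_i/√M_i (Graham's law weighted by mole fraction), so the effusate composition follows n_i/√M_i.
Mole fraction of C₂H₂ in the effusate = (n_C₂H₂/√M_C₂H₂) / (n_C₂H₂/√M_C₂H₂ + n_Xe/√M_Xe)
= (1.31/√26.04) / (1.31/√26.04 + 2.44/√131.29) = 0.2567/(0.2567 + 0.2129) = 0.547.

0.547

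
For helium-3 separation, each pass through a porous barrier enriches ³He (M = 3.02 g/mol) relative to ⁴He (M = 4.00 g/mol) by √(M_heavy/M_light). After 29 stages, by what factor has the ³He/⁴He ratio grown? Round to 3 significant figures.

Overall factor = α^29 with α = √(4.00/3.02), i.e. (4.00/3.02)^(29/2).
= 1.32450^(29/2) = 58.9.

58.9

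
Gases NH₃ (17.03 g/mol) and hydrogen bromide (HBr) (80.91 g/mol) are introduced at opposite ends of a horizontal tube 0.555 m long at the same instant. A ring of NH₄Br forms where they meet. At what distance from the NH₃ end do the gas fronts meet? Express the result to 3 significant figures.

0.380 m

In equal time, each gas travels a distance ∝ its rate ∝ 1/√M, so d_NH₃/d_HBr = √(M_HBr/M_NH₃) = √(80.91/17.03) = 2.180.
With d_NH₃ + d_HBr = 0.555 m, d_HBr = 0.555/(1 + 2.180) = 0.1745 m.
d_NH₃ = 0.555 − 0.1745 = 0.380 m.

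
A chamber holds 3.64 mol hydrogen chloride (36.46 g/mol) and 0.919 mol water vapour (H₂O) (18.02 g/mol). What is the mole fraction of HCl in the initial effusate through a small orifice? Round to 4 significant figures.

Each component's effusion rate ∝ (its partial pressure)·(1/√M) ∝ n_i/√M_i.
Mole fraction of HCl in the effusate = (n_HCl/√M_HCl) / (n_HCl/√M_HCl + n_H₂O/√M_H₂O)
= (3.64/√36.46) / (3.64/√36.46 + 0.919/√18.02) = 0.6028/(0.6028 + 0.2165) = 0.7358.

0.7358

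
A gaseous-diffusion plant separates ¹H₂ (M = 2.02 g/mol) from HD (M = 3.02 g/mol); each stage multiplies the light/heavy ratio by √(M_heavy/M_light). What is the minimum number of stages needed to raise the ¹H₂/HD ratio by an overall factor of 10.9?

12

With α = √(3.02/2.02) per stage, ln α = ½ ln(1.49505) = 0.2011.
Need α^N ≥ 10.9 ⇒ N ≥ ln(10.9) / ln α = 2.389 / 0.2011 = 11.88.
So at least 12 stages are needed.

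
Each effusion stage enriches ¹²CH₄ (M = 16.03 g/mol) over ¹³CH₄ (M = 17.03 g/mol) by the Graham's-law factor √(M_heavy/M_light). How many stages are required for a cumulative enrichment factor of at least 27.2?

Single-stage factor α = √(17.03/16.03), so ln α = ½ ln(1.06238) = 0.03026.
Need α^N ≥ 27.2 ⇒ N ≥ ln(27.2) / ln α = 3.303 / 0.03026 = 109.17.
So at least 110 stages are needed.

110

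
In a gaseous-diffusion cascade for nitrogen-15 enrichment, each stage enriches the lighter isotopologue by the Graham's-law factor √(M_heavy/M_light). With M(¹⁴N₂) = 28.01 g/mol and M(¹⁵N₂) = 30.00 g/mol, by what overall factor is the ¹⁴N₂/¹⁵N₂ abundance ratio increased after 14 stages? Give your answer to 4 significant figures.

After 14 stages the ratio has grown by (√(30.00/28.01))^14 = (30.00/28.01)^(14/2).
= 1.07105^7 = 1.617.

1.617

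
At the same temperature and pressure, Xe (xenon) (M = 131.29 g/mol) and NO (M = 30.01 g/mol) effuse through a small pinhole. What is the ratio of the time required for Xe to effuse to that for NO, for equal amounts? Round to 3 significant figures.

2.09

By Graham's law, t_Xe/t_NO = √(M_Xe/M_NO) = √(131.29/30.01) = √4.375 = 2.09.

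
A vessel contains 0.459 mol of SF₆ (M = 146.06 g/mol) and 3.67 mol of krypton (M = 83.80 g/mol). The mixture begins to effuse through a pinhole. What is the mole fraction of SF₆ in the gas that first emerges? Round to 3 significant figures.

The effusion rate of species i is ∝ p_i/√M_i ∝ n_i/√M_i.
So x_SF₆ in the escaping gas = (n_SF₆/√M_SF₆) / Σ(n_i/√M_i)
= (0.459/√146.06) / (0.459/√146.06 + 3.67/√83.80) = 0.03798/(0.03798 + 0.4009) = 0.0865.

0.0865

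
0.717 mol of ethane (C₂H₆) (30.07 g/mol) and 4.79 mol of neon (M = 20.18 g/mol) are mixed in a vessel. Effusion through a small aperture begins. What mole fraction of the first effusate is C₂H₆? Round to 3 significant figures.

0.109

The effusion rate of species i is ∝ p_i/√M_i ∝ n_i/√M_i.
x_C₂H₆(eff) = (n_C₂H₆/√M_C₂H₆) / (n_C₂H₆/√M_C₂H₆ + n_Ne/√M_Ne)
= (0.717/√30.07) / (0.717/√30.07 + 4.79/√20.18) = 0.1308/(0.1308 + 1.066) = 0.109.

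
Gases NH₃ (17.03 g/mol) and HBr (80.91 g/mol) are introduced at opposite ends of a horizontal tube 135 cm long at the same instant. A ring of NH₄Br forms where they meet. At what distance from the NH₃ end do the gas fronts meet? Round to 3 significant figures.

92.5 cm

Graham's law gives d_NH₃/d_HBr = rate_NH₃/rate_HBr = √(M_HBr/M_NH₃) = √(80.91/17.03) = 2.180.
With d_NH₃ + d_HBr = 135 cm, d_HBr = 135/(1 + 2.180) = 42.46 cm.
d_NH₃ = 135 − 42.46 = 92.5 cm.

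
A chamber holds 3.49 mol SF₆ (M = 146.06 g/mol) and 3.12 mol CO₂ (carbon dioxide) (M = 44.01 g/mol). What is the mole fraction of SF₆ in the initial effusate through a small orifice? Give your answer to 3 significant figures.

0.380

Rate_i ∝ x_i/√M_i (Graham's law weighted by mole fraction), so the effusate composition follows n_i/√M_i.
x_SF₆(eff) = (n_SF₆/√M_SF₆) / (n_SF₆/√M_SF₆ + n_CO₂/√M_CO₂)
= (3.49/√146.06) / (3.49/√146.06 + 3.12/√44.01) = 0.2888/(0.2888 + 0.4703) = 0.380.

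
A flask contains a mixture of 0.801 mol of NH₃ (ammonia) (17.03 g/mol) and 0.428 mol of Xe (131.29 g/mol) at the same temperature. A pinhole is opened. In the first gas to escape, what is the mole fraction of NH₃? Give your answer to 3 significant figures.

0.839

Each component's effusion rate ∝ (its partial pressure)·(1/√M) ∝ n_i/√M_i.
x_NH₃(eff) = (n_NH₃/√M_NH₃) / (n_NH₃/√M_NH₃ + n_Xe/√M_Xe)
= (0.801/√17.03) / (0.801/√17.03 + 0.428/√131.29) = 0.1941/(0.1941 + 0.03735) = 0.839.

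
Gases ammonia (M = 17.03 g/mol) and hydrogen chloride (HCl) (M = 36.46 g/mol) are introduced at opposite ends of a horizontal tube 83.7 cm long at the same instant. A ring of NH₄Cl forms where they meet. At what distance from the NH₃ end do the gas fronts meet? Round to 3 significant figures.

Distances travelled in equal time are proportional to diffusion rates, so d_NH₃/d_HCl = √(M_HCl/M_NH₃) = √(36.46/17.03) = 1.463.
With d_NH₃ + d_HCl = 83.7 cm, d_HCl = 83.7/(1 + 1.463) = 33.98 cm.
d_NH₃ = 83.7 − 33.98 = 49.7 cm.

49.7 cm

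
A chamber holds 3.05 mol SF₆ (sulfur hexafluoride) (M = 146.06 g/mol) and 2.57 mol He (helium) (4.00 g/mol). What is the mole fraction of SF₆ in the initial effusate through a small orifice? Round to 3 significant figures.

0.164

Each component's effusion rate ∝ (its partial pressure)·(1/√M) ∝ n_i/√M_i.
So x_SF₆ in the escaping gas = (n_SF₆/√M_SF₆) / Σ(n_i/√M_i)
= (3.05/√146.06) / (3.05/√146.06 + 2.57/√4.00) = 0.2524/(0.2524 + 1.285) = 0.164.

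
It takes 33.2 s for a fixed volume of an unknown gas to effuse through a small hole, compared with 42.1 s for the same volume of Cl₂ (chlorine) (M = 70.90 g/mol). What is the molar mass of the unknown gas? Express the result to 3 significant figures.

44.1 g/mol

Using Graham's law: t_X/t_Cl₂ = √(M_X/M_Cl₂).
33.2/42.1 = 0.7886 = √(M_X/70.90)
M_X = 70.90 × 0.7886² = 70.90 × 0.6219 = 44.1 g/mol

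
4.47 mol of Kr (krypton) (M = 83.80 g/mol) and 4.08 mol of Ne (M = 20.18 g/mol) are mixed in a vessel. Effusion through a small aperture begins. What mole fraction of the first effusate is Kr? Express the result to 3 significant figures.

Rate_i ∝ x_i/√M_i (Graham's law weighted by mole fraction), so the effusate composition follows n_i/√M_i.
So x_Kr in the escaping gas = (n_Kr/√M_Kr) / Σ(n_i/√M_i)
= (4.47/√83.80) / (4.47/√83.80 + 4.08/√20.18) = 0.4883/(0.4883 + 0.9082) = 0.350.

0.350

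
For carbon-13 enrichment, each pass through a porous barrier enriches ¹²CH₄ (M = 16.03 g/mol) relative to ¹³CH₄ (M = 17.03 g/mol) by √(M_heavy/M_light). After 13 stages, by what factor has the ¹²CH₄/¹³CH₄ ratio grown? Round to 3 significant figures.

1.48

After 13 stages the ratio has grown by (√(17.03/16.03))^13 = (17.03/16.03)^(13/2).
= 1.06238^(13/2) = 1.48.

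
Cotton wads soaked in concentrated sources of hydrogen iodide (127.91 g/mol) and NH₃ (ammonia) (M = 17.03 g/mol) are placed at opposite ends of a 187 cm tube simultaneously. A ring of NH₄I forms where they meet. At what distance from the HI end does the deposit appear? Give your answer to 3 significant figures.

50.0 cm

In equal time, each gas travels a distance ∝ its rate ∝ 1/√M, so d_HI/d_NH₃ = √(M_NH₃/M_HI) = √(17.03/127.91) = 0.3649.
With d_HI + d_NH₃ = 187 cm, d_NH₃ = 187/(1 + 0.3649) = 137.0 cm.
d_HI = 187 − 137.0 = 50.0 cm.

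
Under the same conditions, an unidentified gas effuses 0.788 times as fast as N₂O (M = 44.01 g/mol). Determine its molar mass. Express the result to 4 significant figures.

Graham's law gives rate_X/rate_N₂O = √(M_N₂O/M_X).
0.788 = √(44.01/M_X)
M_X = 44.01 / 0.788² = 44.01 / 0.6209 = 70.88 g/mol

70.88 g/mol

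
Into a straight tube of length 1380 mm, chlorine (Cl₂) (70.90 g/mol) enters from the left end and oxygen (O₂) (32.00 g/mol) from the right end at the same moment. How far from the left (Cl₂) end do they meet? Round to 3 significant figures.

Graham's law gives d_Cl₂/d_O₂ = rate_Cl₂/rate_O₂ = √(M_O₂/M_Cl₂) = √(32.00/70.90) = 0.6718.
With d_Cl₂ + d_O₂ = 1380 mm, d_O₂ = 1380/(1 + 0.6718) = 825.4 mm.
d_Cl₂ = 1380 − 825.4 = 555 mm.

555 mm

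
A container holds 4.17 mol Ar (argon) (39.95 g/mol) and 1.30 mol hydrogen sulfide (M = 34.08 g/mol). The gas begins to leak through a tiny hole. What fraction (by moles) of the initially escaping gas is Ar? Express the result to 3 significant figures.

0.748

Each component's effusion rate ∝ (its partial pressure)·(1/√M) ∝ n_i/√M_i.
So x_Ar in the escaping gas = (n_Ar/√M_Ar) / Σ(n_i/√M_i)
= (4.17/√39.95) / (4.17/√39.95 + 1.30/√34.08) = 0.6597/(0.6597 + 0.2227) = 0.748.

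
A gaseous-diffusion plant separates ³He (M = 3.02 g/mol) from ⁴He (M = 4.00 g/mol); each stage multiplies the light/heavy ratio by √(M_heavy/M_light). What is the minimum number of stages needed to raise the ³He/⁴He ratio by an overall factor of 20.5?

With α = √(4.00/3.02) per stage, ln α = ½ ln(1.32450) = 0.1405.
Need α^N ≥ 20.5 ⇒ N ≥ ln(20.5) / ln α = 3.020 / 0.1405 = 21.49.
Minimum whole number of stages: N = 22.

22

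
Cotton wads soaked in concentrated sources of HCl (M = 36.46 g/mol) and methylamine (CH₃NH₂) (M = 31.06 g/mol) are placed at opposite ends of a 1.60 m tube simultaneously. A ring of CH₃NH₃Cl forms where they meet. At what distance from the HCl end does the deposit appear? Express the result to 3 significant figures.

In equal time, each gas travels a distance ∝ its rate ∝ 1/√M, so d_HCl/d_CH₃NH₂ = √(M_CH₃NH₂/M_HCl) = √(31.06/36.46) = 0.9230.
With d_HCl + d_CH₃NH₂ = 1.60 m, d_CH₃NH₂ = 1.60/(1 + 0.9230) = 0.8320 m.
d_HCl = 1.60 − 0.8320 = 0.768 m.

0.768 m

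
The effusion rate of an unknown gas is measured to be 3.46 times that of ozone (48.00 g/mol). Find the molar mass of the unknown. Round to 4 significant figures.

4.009 g/mol

Using Graham's law: rate_X/rate_O₃ = √(M_O₃/M_X).
3.46 = √(48.00/M_X)
M_X = 48.00 / 3.46² = 48.00 / 11.97 = 4.009 g/mol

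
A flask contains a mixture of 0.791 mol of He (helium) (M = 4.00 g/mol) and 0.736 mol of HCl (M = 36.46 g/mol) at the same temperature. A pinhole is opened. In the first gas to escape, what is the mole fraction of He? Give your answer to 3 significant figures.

0.764

Rate_i ∝ x_i/√M_i (Graham's law weighted by mole fraction), so the effusate composition follows n_i/√M_i.
So x_He in the escaping gas = (n_He/√M_He) / Σ(n_i/√M_i)
= (0.791/√4.00) / (0.791/√4.00 + 0.736/√36.46) = 0.3955/(0.3955 + 0.1219) = 0.764.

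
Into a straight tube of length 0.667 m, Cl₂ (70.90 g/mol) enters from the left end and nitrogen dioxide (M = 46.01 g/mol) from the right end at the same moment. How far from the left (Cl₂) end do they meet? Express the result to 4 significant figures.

0.2976 m

In equal time, each gas travels a distance ∝ its rate ∝ 1/√M, so d_Cl₂/d_NO₂ = √(M_NO₂/M_Cl₂) = √(46.01/70.90) = 0.8056.
With d_Cl₂ + d_NO₂ = 0.667 m, d_NO₂ = 0.667/(1 + 0.8056) = 0.3694 m.
d_Cl₂ = 0.667 − 0.3694 = 0.2976 m.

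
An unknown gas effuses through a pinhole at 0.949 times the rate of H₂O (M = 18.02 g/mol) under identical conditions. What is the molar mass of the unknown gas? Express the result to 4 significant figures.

By Graham's law, rate_X/rate_H₂O = √(M_H₂O/M_X).
0.949 = √(18.02/M_X)
M_X = 18.02 / 0.949² = 18.02 / 0.9006 = 20.01 g/mol

20.01 g/mol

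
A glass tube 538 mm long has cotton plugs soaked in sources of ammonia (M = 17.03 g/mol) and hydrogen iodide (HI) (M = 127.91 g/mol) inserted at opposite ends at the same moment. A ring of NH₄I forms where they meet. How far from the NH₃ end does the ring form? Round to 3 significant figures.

The fronts meet when d_NH₃ + d_HI = L with d_NH₃/d_HI = √(M_HI/M_NH₃) (Graham's law). Here √(M_HI/M_NH₃) = √(127.91/17.03) = 2.741.
With d_NH₃ + d_HI = 538 mm, d_HI = 538/(1 + 2.741) = 143.8 mm.
d_NH₃ = 538 − 143.8 = 394 mm.

394 mm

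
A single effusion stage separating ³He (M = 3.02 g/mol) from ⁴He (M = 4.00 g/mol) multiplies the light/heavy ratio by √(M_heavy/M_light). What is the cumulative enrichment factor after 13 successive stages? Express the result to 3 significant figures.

After 13 stages the ratio has grown by (√(4.00/3.02))^13 = (4.00/3.02)^(13/2).
= 1.32450^(13/2) = 6.21.

6.21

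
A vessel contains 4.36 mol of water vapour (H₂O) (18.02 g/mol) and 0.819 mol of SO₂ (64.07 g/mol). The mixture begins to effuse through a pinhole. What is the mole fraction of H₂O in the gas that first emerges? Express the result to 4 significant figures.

0.9094

Effusion rate of each component ∝ n_i/√M_i (partial pressure × 1/√M).
x_H₂O(eff) = (n_H₂O/√M_H₂O) / (n_H₂O/√M_H₂O + n_SO₂/√M_SO₂)
= (4.36/√18.02) / (4.36/√18.02 + 0.819/√64.07) = 1.027/(1.027 + 0.1023) = 0.9094.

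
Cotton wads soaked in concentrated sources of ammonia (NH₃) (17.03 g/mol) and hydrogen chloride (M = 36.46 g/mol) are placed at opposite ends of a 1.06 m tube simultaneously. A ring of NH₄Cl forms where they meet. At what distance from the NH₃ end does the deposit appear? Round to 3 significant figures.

0.630 m

Distances travelled in equal time are proportional to diffusion rates, so d_NH₃/d_HCl = √(M_HCl/M_NH₃) = √(36.46/17.03) = 1.463.
With d_NH₃ + d_HCl = 1.06 m, d_HCl = 1.06/(1 + 1.463) = 0.4303 m.
d_NH₃ = 1.06 − 0.4303 = 0.630 m.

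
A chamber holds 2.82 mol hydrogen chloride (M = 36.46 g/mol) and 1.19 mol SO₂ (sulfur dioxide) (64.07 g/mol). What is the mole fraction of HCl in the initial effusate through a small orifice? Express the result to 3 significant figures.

0.759

Rate_i ∝ x_i/√M_i (Graham's law weighted by mole fraction), so the effusate composition follows n_i/√M_i.
Mole fraction of HCl in the effusate = (n_HCl/√M_HCl) / (n_HCl/√M_HCl + n_SO₂/√M_SO₂)
= (2.82/√36.46) / (2.82/√36.46 + 1.19/√64.07) = 0.4670/(0.4670 + 0.1487) = 0.759.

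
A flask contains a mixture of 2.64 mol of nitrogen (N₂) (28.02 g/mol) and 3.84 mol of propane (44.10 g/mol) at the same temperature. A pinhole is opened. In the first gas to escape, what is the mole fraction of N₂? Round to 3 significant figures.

0.463

Rate_i ∝ x_i/√M_i (Graham's law weighted by mole fraction), so the effusate composition follows n_i/√M_i.
x_N₂(eff) = (n_N₂/√M_N₂) / (n_N₂/√M_N₂ + n_C₃H₈/√M_C₃H₈)
= (2.64/√28.02) / (2.64/√28.02 + 3.84/√44.10) = 0.4987/(0.4987 + 0.5782) = 0.463.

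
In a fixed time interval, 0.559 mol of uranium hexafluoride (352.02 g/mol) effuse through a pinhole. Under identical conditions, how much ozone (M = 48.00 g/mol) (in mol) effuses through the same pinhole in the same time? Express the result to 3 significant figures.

From Graham's law, rate_O₃/rate_UF₆ = √(M_UF₆/M_O₃) = √(352.02/48.00) = √7.334 = 2.708.
So the amount for O₃ is 0.559 × 2.708 = 1.51 mol.

1.51 mol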